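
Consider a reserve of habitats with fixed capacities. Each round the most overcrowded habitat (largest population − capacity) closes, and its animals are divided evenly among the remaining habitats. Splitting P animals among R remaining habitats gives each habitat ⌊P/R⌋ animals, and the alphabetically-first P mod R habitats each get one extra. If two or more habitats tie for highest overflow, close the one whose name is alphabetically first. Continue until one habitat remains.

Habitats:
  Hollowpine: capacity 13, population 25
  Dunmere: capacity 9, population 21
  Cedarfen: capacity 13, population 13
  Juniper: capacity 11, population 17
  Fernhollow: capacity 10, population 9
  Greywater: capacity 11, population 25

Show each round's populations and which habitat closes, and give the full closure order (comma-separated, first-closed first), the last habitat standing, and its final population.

Closure order: Greywater, Dunmere, Hollowpine, Juniper, Cedarfen
Last habitat: Fernhollow with 110 animals

Round 1: Cedarfen=13 Dunmere=21 Fernhollow=9 Greywater=25 Hollowpine=25 Juniper=17 → close Greywater (overflow 14)
  25÷5 = 5 each, +1 to first 0
Round 2: Cedarfen=18 Dunmere=26 Fernhollow=14 Hollowpine=30 Juniper=22 → close Dunmere (overflow 17)
  26÷4 = 6 each, +1 to first 2
Round 3: Cedarfen=25 Fernhollow=21 Hollowpine=36 Juniper=28 → close Hollowpine (overflow 23)
  36÷3 = 12 each, +1 to first 0
Round 4: Cedarfen=37 Fernhollow=33 Juniper=40 → close Juniper (overflow 29)
  40÷2 = 20 each, +1 to first 0
Round 5: Cedarfen=57 Fernhollow=53 → close Cedarfen (overflow 44)
  57÷1 = 57 each, +1 to first 0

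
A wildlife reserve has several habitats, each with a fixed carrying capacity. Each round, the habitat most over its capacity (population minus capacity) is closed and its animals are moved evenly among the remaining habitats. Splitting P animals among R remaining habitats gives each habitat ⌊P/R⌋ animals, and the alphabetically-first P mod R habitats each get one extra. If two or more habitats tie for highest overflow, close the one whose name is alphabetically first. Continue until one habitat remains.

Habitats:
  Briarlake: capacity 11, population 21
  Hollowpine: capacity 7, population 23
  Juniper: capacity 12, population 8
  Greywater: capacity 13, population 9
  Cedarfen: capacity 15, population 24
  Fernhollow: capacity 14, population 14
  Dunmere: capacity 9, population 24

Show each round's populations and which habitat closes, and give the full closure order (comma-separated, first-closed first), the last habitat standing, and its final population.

Closure order: Hollowpine, Dunmere, Briarlake, Cedarfen, Fernhollow, Greywater
Last habitat: Juniper with 123 animals

Round 1: Briarlake=21 Cedarfen=24 Dunmere=24 Fernhollow=14 Greywater=9 Hollowpine=23 Juniper=8 → close Hollowpine (overflow 16)
  23÷6 = 3 each, +1 to first 5
Round 2: Briarlake=25 Cedarfen=28 Dunmere=28 Fernhollow=18 Greywater=13 Juniper=11 → close Dunmere (overflow 19)
  28÷5 = 5 each, +1 to first 3
Round 3: Briarlake=31 Cedarfen=34 Fernhollow=24 Greywater=18 Juniper=16 → close Briarlake (overflow 20)
  31÷4 = 7 each, +1 to first 3
Round 4: Cedarfen=42 Fernhollow=32 Greywater=26 Juniper=23 → close Cedarfen (overflow 27)
  42÷3 = 14 each, +1 to first 0
Round 5: Fernhollow=46 Greywater=40 Juniper=37 → close Fernhollow (overflow 32)
  46÷2 = 23 each, +1 to first 0
Round 6: Greywater=63 Juniper=60 → close Greywater (overflow 50)
  63÷1 = 63 each, +1 to first 0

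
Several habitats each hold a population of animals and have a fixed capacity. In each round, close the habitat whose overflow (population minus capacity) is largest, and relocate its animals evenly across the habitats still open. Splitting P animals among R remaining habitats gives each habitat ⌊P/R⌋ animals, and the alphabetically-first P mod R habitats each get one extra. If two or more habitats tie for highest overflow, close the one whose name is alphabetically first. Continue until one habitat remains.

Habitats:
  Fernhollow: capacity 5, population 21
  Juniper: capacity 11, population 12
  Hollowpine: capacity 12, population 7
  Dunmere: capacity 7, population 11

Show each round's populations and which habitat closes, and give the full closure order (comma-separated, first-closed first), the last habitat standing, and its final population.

Closure order: Fernhollow, Dunmere, Juniper
Last habitat: Hollowpine with 51 animals

Round 1: Dunmere=11 Fernhollow=21 Hollowpine=7 Juniper=12 → close Fernhollow (overflow 16)
  21÷3 = 7 each, +1 to first 0
Round 2: Dunmere=18 Hollowpine=14 Juniper=19 → close Dunmere (overflow 11)
  18÷2 = 9 each, +1 to first 0
Round 3: Hollowpine=23 Juniper=28 → close Juniper (overflow 17)
  28÷1 = 28 each, +1 to first 0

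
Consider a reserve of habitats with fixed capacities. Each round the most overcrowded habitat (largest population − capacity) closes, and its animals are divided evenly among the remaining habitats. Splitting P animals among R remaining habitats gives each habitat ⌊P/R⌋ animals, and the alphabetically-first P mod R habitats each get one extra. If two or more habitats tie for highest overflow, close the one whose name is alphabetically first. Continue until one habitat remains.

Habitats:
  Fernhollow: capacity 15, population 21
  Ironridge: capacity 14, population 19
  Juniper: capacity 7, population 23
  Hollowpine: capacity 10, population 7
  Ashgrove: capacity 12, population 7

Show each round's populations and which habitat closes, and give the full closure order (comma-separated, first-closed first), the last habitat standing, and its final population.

Closure order: Juniper, Fernhollow, Ironridge, Hollowpine
Last habitat: Ashgrove with 77 animals

Round 1: Ashgrove=7 Fernhollow=21 Hollowpine=7 Ironridge=19 Juniper=23 → close Juniper (overflow 16)
  23÷4 = 5 each, +1 to first 3
Round 2: Ashgrove=13 Fernhollow=27 Hollowpine=13 Ironridge=24 → close Fernhollow (overflow 12)
  27÷3 = 9 each, +1 to first 0
Round 3: Ashgrove=22 Hollowpine=22 Ironridge=33 → close Ironridge (overflow 19)
  33÷2 = 16 each, +1 to first 1
Round 4: Ashgrove=39 Hollowpine=38 → close Hollowpine (overflow 28)
  38÷1 = 38 each, +1 to first 0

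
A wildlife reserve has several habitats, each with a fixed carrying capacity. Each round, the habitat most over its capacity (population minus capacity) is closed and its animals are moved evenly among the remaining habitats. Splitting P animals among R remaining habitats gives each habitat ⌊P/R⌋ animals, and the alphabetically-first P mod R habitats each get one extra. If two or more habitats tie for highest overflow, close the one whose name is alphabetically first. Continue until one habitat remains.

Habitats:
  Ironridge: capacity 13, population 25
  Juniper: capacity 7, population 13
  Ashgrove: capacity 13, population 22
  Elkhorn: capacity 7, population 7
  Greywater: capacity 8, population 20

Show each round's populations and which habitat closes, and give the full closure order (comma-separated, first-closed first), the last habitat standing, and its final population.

Closure order: Greywater, Ironridge, Ashgrove, Juniper
Last habitat: Elkhorn with 87 animals

Round 1: Ashgrove=22 Elkhorn=7 Greywater=20 Ironridge=25 Juniper=13 → close Greywater (overflow 12)
  20÷4 = 5 each, +1 to first 0
Round 2: Ashgrove=27 Elkhorn=12 Ironridge=30 Juniper=18 → close Ironridge (overflow 17)
  30÷3 = 10 each, +1 to first 0
Round 3: Ashgrove=37 Elkhorn=22 Juniper=28 → close Ashgrove (overflow 24)
  37÷2 = 18 each, +1 to first 1
Round 4: Elkhorn=41 Juniper=46 → close Juniper (overflow 39)
  46÷1 = 46 each, +1 to first 0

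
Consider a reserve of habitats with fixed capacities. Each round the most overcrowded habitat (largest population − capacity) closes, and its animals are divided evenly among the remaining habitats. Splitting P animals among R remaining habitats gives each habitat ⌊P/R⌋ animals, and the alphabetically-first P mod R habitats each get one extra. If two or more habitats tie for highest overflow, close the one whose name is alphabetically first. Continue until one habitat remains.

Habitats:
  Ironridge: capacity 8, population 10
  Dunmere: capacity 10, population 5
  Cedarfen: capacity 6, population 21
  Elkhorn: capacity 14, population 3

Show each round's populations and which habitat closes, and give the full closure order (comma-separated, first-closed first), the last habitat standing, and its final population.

Round 1: Cedarfen=21 Dunmere=5 Elkhorn=3 Ironridge=10 → close Cedarfen (overflow 15)
  21÷3 = 7 each, +1 to first 0
Round 2: Dunmere=12 Elkhorn=10 Ironridge=17 → close Ironridge (overflow 9)
  17÷2 = 8 each, +1 to first 1
Round 3: Dunmere=21 Elkhorn=18 → close Dunmere (overflow 11)
  21÷1 = 21 each, +1 to first 0

Closure order: Cedarfen, Ironridge, Dunmere
Last habitat: Elkhorn with 39 animals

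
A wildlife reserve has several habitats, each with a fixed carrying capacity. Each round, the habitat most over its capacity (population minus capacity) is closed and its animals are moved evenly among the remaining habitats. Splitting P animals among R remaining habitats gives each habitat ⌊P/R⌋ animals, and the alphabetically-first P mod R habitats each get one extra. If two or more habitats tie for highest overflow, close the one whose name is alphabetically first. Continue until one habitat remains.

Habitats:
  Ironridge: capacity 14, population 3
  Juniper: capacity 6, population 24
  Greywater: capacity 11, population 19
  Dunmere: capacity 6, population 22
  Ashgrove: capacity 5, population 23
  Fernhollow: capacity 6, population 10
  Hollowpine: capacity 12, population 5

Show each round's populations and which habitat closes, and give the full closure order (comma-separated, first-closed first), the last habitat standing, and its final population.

Closure order: Ashgrove, Juniper, Dunmere, Greywater, Fernhollow, Hollowpine
Last habitat: Ironridge with 106 animals

Round 1: Ashgrove=23 Dunmere=22 Fernhollow=10 Greywater=19 Hollowpine=5 Ironridge=3 Juniper=24 → close Ashgrove (overflow 18)
  23÷6 = 3 each, +1 to first 5
Round 2: Dunmere=26 Fernhollow=14 Greywater=23 Hollowpine=9 Ironridge=7 Juniper=27 → close Juniper (overflow 21)
  27÷5 = 5 each, +1 to first 2
Round 3: Dunmere=32 Fernhollow=20 Greywater=28 Hollowpine=14 Ironridge=12 → close Dunmere (overflow 26)
  32÷4 = 8 each, +1 to first 0
Round 4: Fernhollow=28 Greywater=36 Hollowpine=22 Ironridge=20 → close Greywater (overflow 25)
  36÷3 = 12 each, +1 to first 0
Round 5: Fernhollow=40 Hollowpine=34 Ironridge=32 → close Fernhollow (overflow 34)
  40÷2 = 20 each, +1 to first 0
Round 6: Hollowpine=54 Ironridge=52 → close Hollowpine (overflow 42)
  54÷1 = 54 each, +1 to first 0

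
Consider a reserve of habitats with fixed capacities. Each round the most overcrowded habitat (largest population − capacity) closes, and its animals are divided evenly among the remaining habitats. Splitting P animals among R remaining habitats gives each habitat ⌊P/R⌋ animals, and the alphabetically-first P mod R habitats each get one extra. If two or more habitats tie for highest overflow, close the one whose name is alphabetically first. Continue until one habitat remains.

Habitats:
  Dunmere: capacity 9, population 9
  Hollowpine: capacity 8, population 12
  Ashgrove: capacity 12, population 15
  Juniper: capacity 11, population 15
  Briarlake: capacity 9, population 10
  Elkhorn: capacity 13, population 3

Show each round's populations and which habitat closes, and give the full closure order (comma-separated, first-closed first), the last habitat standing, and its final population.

Round 1: Ashgrove=15 Briarlake=10 Dunmere=9 Elkhorn=3 Hollowpine=12 Juniper=15 → close Hollowpine (overflow 4)
  12÷5 = 2 each, +1 to first 2
Round 2: Ashgrove=18 Briarlake=13 Dunmere=11 Elkhorn=5 Juniper=17 → close Ashgrove (overflow 6)
  18÷4 = 4 each, +1 to first 2
Round 3: Briarlake=18 Dunmere=16 Elkhorn=9 Juniper=21 → close Juniper (overflow 10)
  21÷3 = 7 each, +1 to first 0
Round 4: Briarlake=25 Dunmere=23 Elkhorn=16 → close Briarlake (overflow 16)
  25÷2 = 12 each, +1 to first 1
Round 5: Dunmere=36 Elkhorn=28 → close Dunmere (overflow 27)
  36÷1 = 36 each, +1 to first 0

Closure order: Hollowpine, Ashgrove, Juniper, Briarlake, Dunmere
Last habitat: Elkhorn with 64 animals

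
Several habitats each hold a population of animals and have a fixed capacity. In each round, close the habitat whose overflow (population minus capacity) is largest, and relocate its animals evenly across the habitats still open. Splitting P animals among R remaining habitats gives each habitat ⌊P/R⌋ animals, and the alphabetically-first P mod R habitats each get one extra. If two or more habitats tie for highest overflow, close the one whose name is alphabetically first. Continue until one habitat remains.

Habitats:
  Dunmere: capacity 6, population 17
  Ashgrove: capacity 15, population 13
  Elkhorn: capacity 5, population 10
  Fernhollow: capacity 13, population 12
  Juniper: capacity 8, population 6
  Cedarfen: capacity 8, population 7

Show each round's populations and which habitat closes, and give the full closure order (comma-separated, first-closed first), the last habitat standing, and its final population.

Closure order: Dunmere, Elkhorn, Ashgrove, Cedarfen, Fernhollow
Last habitat: Juniper with 65 animals

Round 1: Ashgrove=13 Cedarfen=7 Dunmere=17 Elkhorn=10 Fernhollow=12 Juniper=6 → close Dunmere (overflow 11)
  17÷5 = 3 each, +1 to first 2
Round 2: Ashgrove=17 Cedarfen=11 Elkhorn=13 Fernhollow=15 Juniper=9 → close Elkhorn (overflow 8)
  13÷4 = 3 each, +1 to first 1
Round 3: Ashgrove=21 Cedarfen=14 Fernhollow=18 Juniper=12 → close Ashgrove (overflow 6)
  21÷3 = 7 each, +1 to first 0
Round 4: Cedarfen=21 Fernhollow=25 Juniper=19 → close Cedarfen (overflow 13)
  21÷2 = 10 each, +1 to first 1
Round 5: Fernhollow=36 Juniper=29 → close Fernhollow (overflow 23)
  36÷1 = 36 each, +1 to first 0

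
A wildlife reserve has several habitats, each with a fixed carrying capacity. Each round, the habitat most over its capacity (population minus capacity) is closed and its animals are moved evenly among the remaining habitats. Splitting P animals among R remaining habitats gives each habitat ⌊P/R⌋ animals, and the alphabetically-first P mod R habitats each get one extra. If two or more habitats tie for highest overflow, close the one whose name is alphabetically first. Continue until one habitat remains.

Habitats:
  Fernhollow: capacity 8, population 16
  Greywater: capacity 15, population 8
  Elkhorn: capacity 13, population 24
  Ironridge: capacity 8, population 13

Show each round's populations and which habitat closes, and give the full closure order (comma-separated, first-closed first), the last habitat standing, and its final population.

Round 1: Elkhorn=24 Fernhollow=16 Greywater=8 Ironridge=13 → close Elkhorn (overflow 11)
  24÷3 = 8 each, +1 to first 0
Round 2: Fernhollow=24 Greywater=16 Ironridge=21 → close Fernhollow (overflow 16)
  24÷2 = 12 each, +1 to first 0
Round 3: Greywater=28 Ironridge=33 → close Ironridge (overflow 25)
  33÷1 = 33 each, +1 to first 0

Closure order: Elkhorn, Fernhollow, Ironridge
Last habitat: Greywater with 61 animals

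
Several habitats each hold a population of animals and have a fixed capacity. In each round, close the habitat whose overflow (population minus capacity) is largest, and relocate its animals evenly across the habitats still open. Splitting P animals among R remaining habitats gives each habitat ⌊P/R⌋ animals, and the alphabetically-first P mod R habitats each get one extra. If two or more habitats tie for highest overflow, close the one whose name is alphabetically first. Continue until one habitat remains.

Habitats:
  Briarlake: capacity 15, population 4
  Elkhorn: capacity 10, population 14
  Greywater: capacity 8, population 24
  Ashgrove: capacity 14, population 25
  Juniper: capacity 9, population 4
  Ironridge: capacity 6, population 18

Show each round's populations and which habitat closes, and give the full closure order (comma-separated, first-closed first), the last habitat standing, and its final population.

Closure order: Greywater, Ironridge, Ashgrove, Elkhorn, Juniper
Last habitat: Briarlake with 89 animals

Round 1: Ashgrove=25 Briarlake=4 Elkhorn=14 Greywater=24 Ironridge=18 Juniper=4 → close Greywater (overflow 16)
  24÷5 = 4 each, +1 to first 4
Round 2: Ashgrove=30 Briarlake=9 Elkhorn=19 Ironridge=23 Juniper=8 → close Ironridge (overflow 17)
  23÷4 = 5 each, +1 to first 3
Round 3: Ashgrove=36 Briarlake=15 Elkhorn=25 Juniper=13 → close Ashgrove (overflow 22)
  36÷3 = 12 each, +1 to first 0
Round 4: Briarlake=27 Elkhorn=37 Juniper=25 → close Elkhorn (overflow 27)
  37÷2 = 18 each, +1 to first 1
Round 5: Briarlake=46 Juniper=43 → close Juniper (overflow 34)
  43÷1 = 43 each, +1 to first 0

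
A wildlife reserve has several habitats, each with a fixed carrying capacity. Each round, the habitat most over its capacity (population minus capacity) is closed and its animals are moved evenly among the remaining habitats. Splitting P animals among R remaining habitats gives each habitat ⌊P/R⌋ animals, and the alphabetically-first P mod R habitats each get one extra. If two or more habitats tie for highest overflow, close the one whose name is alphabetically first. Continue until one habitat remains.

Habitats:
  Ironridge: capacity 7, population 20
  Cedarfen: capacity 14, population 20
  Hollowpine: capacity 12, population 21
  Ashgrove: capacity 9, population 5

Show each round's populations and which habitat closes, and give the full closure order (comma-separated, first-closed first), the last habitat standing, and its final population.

Closure order: Ironridge, Hollowpine, Cedarfen
Last habitat: Ashgrove with 66 animals

Round 1: Ashgrove=5 Cedarfen=20 Hollowpine=21 Ironridge=20 → close Ironridge (overflow 13)
  20÷3 = 6 each, +1 to first 2
Round 2: Ashgrove=12 Cedarfen=27 Hollowpine=27 → close Hollowpine (overflow 15)
  27÷2 = 13 each, +1 to first 1
Round 3: Ashgrove=26 Cedarfen=40 → close Cedarfen (overflow 26)
  40÷1 = 40 each, +1 to first 0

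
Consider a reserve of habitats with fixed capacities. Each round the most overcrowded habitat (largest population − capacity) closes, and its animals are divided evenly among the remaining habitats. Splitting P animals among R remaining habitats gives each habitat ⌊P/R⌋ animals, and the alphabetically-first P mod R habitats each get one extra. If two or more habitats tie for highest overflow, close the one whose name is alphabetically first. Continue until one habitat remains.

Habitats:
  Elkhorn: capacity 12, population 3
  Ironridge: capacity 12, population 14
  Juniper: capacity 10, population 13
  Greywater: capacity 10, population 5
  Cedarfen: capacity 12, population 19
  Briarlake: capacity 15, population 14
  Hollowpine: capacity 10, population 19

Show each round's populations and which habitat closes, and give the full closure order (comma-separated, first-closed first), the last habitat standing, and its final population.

Round 1: Briarlake=14 Cedarfen=19 Elkhorn=3 Greywater=5 Hollowpine=19 Ironridge=14 Juniper=13 → close Hollowpine (overflow 9)
  19÷6 = 3 each, +1 to first 1
Round 2: Briarlake=18 Cedarfen=22 Elkhorn=6 Greywater=8 Ironridge=17 Juniper=16 → close Cedarfen (overflow 10)
  22÷5 = 4 each, +1 to first 2
Round 3: Briarlake=23 Elkhorn=11 Greywater=12 Ironridge=21 Juniper=20 → close Juniper (overflow 10)
  20÷4 = 5 each, +1 to first 0
Round 4: Briarlake=28 Elkhorn=16 Greywater=17 Ironridge=26 → close Ironridge (overflow 14)
  26÷3 = 8 each, +1 to first 2
Round 5: Briarlake=37 Elkhorn=25 Greywater=25 → close Briarlake (overflow 22)
  37÷2 = 18 each, +1 to first 1
Round 6: Elkhorn=44 Greywater=43 → close Greywater (overflow 33)
  43÷1 = 43 each, +1 to first 0

Closure order: Hollowpine, Cedarfen, Juniper, Ironridge, Briarlake, Greywater
Last habitat: Elkhorn with 87 animals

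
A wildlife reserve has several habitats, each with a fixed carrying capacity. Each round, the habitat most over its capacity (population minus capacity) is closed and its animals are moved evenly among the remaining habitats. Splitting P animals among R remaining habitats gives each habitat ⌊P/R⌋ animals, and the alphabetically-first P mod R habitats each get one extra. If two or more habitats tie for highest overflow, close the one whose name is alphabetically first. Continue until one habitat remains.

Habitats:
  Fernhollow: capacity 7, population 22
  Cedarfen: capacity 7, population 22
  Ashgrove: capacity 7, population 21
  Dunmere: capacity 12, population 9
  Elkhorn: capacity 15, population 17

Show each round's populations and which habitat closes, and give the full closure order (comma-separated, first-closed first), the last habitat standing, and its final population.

Closure order: Cedarfen, Ashgrove, Fernhollow, Elkhorn
Last habitat: Dunmere with 91 animals

Round 1: Ashgrove=21 Cedarfen=22 Dunmere=9 Elkhorn=17 Fernhollow=22 → close Cedarfen (overflow 15)
  22÷4 = 5 each, +1 to first 2
Round 2: Ashgrove=27 Dunmere=15 Elkhorn=22 Fernhollow=27 → close Ashgrove (overflow 20)
  27÷3 = 9 each, +1 to first 0
Round 3: Dunmere=24 Elkhorn=31 Fernhollow=36 → close Fernhollow (overflow 29)
  36÷2 = 18 each, +1 to first 0
Round 4: Dunmere=42 Elkhorn=49 → close Elkhorn (overflow 34)
  49÷1 = 49 each, +1 to first 0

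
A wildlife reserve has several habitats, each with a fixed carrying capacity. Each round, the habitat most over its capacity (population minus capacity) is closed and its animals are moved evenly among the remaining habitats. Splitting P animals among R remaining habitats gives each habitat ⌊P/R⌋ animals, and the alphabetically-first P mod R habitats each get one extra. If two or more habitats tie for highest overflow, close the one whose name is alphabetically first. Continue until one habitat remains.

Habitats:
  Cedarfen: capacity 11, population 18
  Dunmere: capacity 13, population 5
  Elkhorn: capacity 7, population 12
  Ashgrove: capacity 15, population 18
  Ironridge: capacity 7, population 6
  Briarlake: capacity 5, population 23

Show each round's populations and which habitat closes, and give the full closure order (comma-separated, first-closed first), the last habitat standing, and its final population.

Round 1: Ashgrove=18 Briarlake=23 Cedarfen=18 Dunmere=5 Elkhorn=12 Ironridge=6 → close Briarlake (overflow 18)
  23÷5 = 4 each, +1 to first 3
Round 2: Ashgrove=23 Cedarfen=23 Dunmere=10 Elkhorn=16 Ironridge=10 → close Cedarfen (overflow 12)
  23÷4 = 5 each, +1 to first 3
Round 3: Ashgrove=29 Dunmere=16 Elkhorn=22 Ironridge=15 → close Elkhorn (overflow 15)
  22÷3 = 7 each, +1 to first 1
Round 4: Ashgrove=37 Dunmere=23 Ironridge=22 → close Ashgrove (overflow 22)
  37÷2 = 18 each, +1 to first 1
Round 5: Dunmere=42 Ironridge=40 → close Ironridge (overflow 33)
  40÷1 = 40 each, +1 to first 0

Closure order: Briarlake, Cedarfen, Elkhorn, Ashgrove, Ironridge
Last habitat: Dunmere with 82 animals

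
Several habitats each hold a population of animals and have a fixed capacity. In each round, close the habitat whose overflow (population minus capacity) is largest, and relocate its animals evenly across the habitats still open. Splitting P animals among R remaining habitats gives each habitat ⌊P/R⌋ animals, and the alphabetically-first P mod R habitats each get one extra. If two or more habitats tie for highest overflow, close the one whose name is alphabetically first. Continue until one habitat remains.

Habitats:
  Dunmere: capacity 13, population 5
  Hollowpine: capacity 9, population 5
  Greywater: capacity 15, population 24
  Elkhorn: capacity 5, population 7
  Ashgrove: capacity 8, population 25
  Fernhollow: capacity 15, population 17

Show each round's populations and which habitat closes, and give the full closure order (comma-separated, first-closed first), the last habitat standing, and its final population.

Closure order: Ashgrove, Greywater, Elkhorn, Fernhollow, Hollowpine
Last habitat: Dunmere with 83 animals

Round 1: Ashgrove=25 Dunmere=5 Elkhorn=7 Fernhollow=17 Greywater=24 Hollowpine=5 → close Ashgrove (overflow 17)
  25÷5 = 5 each, +1 to first 0
Round 2: Dunmere=10 Elkhorn=12 Fernhollow=22 Greywater=29 Hollowpine=10 → close Greywater (overflow 14)
  29÷4 = 7 each, +1 to first 1
Round 3: Dunmere=18 Elkhorn=19 Fernhollow=29 Hollowpine=17 → close Elkhorn (overflow 14)
  19÷3 = 6 each, +1 to first 1
Round 4: Dunmere=25 Fernhollow=35 Hollowpine=23 → close Fernhollow (overflow 20)
  35÷2 = 17 each, +1 to first 1
Round 5: Dunmere=43 Hollowpine=40 → close Hollowpine (overflow 31)
  40÷1 = 40 each, +1 to first 0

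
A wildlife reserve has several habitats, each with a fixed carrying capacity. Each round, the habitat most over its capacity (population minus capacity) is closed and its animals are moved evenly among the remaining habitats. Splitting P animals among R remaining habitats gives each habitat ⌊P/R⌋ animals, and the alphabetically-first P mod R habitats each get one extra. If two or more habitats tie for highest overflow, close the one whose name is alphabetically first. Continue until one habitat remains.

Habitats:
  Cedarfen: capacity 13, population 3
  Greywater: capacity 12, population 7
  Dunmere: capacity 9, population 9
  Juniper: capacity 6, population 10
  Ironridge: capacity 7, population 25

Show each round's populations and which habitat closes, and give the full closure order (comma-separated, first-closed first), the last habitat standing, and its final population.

Round 1: Cedarfen=3 Dunmere=9 Greywater=7 Ironridge=25 Juniper=10 → close Ironridge (overflow 18)
  25÷4 = 6 each, +1 to first 1
Round 2: Cedarfen=10 Dunmere=15 Greywater=13 Juniper=16 → close Juniper (overflow 10)
  16÷3 = 5 each, +1 to first 1
Round 3: Cedarfen=16 Dunmere=20 Greywater=18 → close Dunmere (overflow 11)
  20÷2 = 10 each, +1 to first 0
Round 4: Cedarfen=26 Greywater=28 → close Greywater (overflow 16)
  28÷1 = 28 each, +1 to first 0

Closure order: Ironridge, Juniper, Dunmere, Greywater
Last habitat: Cedarfen with 54 animals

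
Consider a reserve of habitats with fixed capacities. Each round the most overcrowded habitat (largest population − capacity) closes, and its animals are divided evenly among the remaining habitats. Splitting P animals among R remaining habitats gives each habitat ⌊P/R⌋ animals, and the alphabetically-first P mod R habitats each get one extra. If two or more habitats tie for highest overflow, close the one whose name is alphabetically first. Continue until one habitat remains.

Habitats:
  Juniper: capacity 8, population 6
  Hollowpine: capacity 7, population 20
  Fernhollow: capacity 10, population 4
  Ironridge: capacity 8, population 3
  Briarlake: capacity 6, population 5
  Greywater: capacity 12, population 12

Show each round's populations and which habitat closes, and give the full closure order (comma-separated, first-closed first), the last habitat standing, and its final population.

Round 1: Briarlake=5 Fernhollow=4 Greywater=12 Hollowpine=20 Ironridge=3 Juniper=6 → close Hollowpine (overflow 13)
  20÷5 = 4 each, +1 to first 0
Round 2: Briarlake=9 Fernhollow=8 Greywater=16 Ironridge=7 Juniper=10 → close Greywater (overflow 4)
  16÷4 = 4 each, +1 to first 0
Round 3: Briarlake=13 Fernhollow=12 Ironridge=11 Juniper=14 → close Briarlake (overflow 7)
  13÷3 = 4 each, +1 to first 1
Round 4: Fernhollow=17 Ironridge=15 Juniper=18 → close Juniper (overflow 10)
  18÷2 = 9 each, +1 to first 0
Round 5: Fernhollow=26 Ironridge=24 → close Fernhollow (overflow 16)
  26÷1 = 26 each, +1 to first 0

Closure order: Hollowpine, Greywater, Briarlake, Juniper, Fernhollow
Last habitat: Ironridge with 50 animals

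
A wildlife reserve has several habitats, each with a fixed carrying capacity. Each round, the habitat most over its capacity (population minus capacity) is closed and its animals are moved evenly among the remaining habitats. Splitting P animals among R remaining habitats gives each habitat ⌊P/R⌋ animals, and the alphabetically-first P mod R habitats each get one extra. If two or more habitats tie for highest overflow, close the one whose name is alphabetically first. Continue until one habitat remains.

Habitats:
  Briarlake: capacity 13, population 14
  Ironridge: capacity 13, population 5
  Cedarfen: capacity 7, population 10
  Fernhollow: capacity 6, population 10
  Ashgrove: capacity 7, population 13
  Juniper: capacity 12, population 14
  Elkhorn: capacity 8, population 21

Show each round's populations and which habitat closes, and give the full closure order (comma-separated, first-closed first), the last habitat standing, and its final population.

Closure order: Elkhorn, Ashgrove, Cedarfen, Fernhollow, Briarlake, Juniper
Last habitat: Ironridge with 87 animals

Round 1: Ashgrove=13 Briarlake=14 Cedarfen=10 Elkhorn=21 Fernhollow=10 Ironridge=5 Juniper=14 → close Elkhorn (overflow 13)
  21÷6 = 3 each, +1 to first 3
Round 2: Ashgrove=17 Briarlake=18 Cedarfen=14 Fernhollow=13 Ironridge=8 Juniper=17 → close Ashgrove (overflow 10)
  17÷5 = 3 each, +1 to first 2
Round 3: Briarlake=22 Cedarfen=18 Fernhollow=16 Ironridge=11 Juniper=20 → close Cedarfen (overflow 11)
  18÷4 = 4 each, +1 to first 2
Round 4: Briarlake=27 Fernhollow=21 Ironridge=15 Juniper=24 → close Fernhollow (overflow 15)
  21÷3 = 7 each, +1 to first 0
Round 5: Briarlake=34 Ironridge=22 Juniper=31 → close Briarlake (overflow 21)
  34÷2 = 17 each, +1 to first 0
Round 6: Ironridge=39 Juniper=48 → close Juniper (overflow 36)
  48÷1 = 48 each, +1 to first 0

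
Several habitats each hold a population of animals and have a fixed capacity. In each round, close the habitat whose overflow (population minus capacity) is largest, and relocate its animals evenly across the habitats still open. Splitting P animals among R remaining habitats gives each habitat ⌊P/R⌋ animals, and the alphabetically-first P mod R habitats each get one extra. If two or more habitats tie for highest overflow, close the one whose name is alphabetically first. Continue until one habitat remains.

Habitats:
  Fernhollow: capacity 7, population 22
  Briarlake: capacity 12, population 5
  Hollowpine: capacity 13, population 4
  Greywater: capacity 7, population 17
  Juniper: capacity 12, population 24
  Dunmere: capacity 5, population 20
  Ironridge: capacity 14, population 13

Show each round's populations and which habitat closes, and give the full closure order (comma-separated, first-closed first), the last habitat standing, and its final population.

Closure order: Dunmere, Fernhollow, Juniper, Greywater, Ironridge, Briarlake
Last habitat: Hollowpine with 105 animals

Round 1: Briarlake=5 Dunmere=20 Fernhollow=22 Greywater=17 Hollowpine=4 Ironridge=13 Juniper=24 → close Dunmere (overflow 15)
  20÷6 = 3 each, +1 to first 2
Round 2: Briarlake=9 Fernhollow=26 Greywater=20 Hollowpine=7 Ironridge=16 Juniper=27 → close Fernhollow (overflow 19)
  26÷5 = 5 each, +1 to first 1
Round 3: Briarlake=15 Greywater=25 Hollowpine=12 Ironridge=21 Juniper=32 → close Juniper (overflow 20)
  32÷4 = 8 each, +1 to first 0
Round 4: Briarlake=23 Greywater=33 Hollowpine=20 Ironridge=29 → close Greywater (overflow 26)
  33÷3 = 11 each, +1 to first 0
Round 5: Briarlake=34 Hollowpine=31 Ironridge=40 → close Ironridge (overflow 26)
  40÷2 = 20 each, +1 to first 0
Round 6: Briarlake=54 Hollowpine=51 → close Briarlake (overflow 42)
  54÷1 = 54 each, +1 to first 0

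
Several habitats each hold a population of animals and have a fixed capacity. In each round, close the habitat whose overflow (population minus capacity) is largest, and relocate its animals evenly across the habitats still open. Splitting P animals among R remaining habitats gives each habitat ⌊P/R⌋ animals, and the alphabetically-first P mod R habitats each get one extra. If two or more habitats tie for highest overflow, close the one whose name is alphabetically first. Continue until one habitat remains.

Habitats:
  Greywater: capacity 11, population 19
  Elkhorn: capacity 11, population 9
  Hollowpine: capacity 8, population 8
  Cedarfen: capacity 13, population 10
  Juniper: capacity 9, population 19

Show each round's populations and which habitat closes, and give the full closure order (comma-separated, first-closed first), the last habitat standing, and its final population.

Round 1: Cedarfen=10 Elkhorn=9 Greywater=19 Hollowpine=8 Juniper=19 → close Juniper (overflow 10)
  19÷4 = 4 each, +1 to first 3
Round 2: Cedarfen=15 Elkhorn=14 Greywater=24 Hollowpine=12 → close Greywater (overflow 13)
  24÷3 = 8 each, +1 to first 0
Round 3: Cedarfen=23 Elkhorn=22 Hollowpine=20 → close Hollowpine (overflow 12)
  20÷2 = 10 each, +1 to first 0
Round 4: Cedarfen=33 Elkhorn=32 → close Elkhorn (overflow 21)
  32÷1 = 32 each, +1 to first 0

Closure order: Juniper, Greywater, Hollowpine, Elkhorn
Last habitat: Cedarfen with 65 animals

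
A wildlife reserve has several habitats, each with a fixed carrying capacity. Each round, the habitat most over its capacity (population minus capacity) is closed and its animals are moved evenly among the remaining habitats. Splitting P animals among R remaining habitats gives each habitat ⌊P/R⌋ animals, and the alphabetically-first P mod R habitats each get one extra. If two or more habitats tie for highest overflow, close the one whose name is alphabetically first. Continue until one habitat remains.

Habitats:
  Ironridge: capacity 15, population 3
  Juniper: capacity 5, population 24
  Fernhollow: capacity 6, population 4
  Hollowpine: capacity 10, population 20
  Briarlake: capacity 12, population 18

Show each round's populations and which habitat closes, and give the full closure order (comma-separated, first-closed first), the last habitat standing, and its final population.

Round 1: Briarlake=18 Fernhollow=4 Hollowpine=20 Ironridge=3 Juniper=24 → close Juniper (overflow 19)
  24÷4 = 6 each, +1 to first 0
Round 2: Briarlake=24 Fernhollow=10 Hollowpine=26 Ironridge=9 → close Hollowpine (overflow 16)
  26÷3 = 8 each, +1 to first 2
Round 3: Briarlake=33 Fernhollow=19 Ironridge=17 → close Briarlake (overflow 21)
  33÷2 = 16 each, +1 to first 1
Round 4: Fernhollow=36 Ironridge=33 → close Fernhollow (overflow 30)
  36÷1 = 36 each, +1 to first 0

Closure order: Juniper, Hollowpine, Briarlake, Fernhollow
Last habitat: Ironridge with 69 animals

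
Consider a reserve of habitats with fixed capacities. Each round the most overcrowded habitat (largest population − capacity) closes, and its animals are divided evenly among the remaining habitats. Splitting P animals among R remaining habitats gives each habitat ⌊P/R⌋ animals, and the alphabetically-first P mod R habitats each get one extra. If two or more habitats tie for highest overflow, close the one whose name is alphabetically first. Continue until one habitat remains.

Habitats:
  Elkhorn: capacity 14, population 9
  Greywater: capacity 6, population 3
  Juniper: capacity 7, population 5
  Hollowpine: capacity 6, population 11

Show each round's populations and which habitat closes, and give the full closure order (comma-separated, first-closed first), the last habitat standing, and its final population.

Closure order: Hollowpine, Greywater, Juniper
Last habitat: Elkhorn with 28 animals

Round 1: Elkhorn=9 Greywater=3 Hollowpine=11 Juniper=5 → close Hollowpine (overflow 5)
  11÷3 = 3 each, +1 to first 2
Round 2: Elkhorn=13 Greywater=7 Juniper=8 → close Greywater (overflow 1)
  7÷2 = 3 each, +1 to first 1
Round 3: Elkhorn=17 Juniper=11 → close Juniper (overflow 4)
  11÷1 = 11 each, +1 to first 0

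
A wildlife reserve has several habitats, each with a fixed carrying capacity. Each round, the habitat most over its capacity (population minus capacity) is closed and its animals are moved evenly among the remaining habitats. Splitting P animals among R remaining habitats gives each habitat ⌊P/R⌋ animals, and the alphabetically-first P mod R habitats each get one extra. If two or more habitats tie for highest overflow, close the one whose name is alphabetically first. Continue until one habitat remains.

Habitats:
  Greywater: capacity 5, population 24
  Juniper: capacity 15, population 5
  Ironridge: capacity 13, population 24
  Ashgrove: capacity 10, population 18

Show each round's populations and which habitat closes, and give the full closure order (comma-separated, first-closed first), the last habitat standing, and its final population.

Round 1: Ashgrove=18 Greywater=24 Ironridge=24 Juniper=5 → close Greywater (overflow 19)
  24÷3 = 8 each, +1 to first 0
Round 2: Ashgrove=26 Ironridge=32 Juniper=13 → close Ironridge (overflow 19)
  32÷2 = 16 each, +1 to first 0
Round 3: Ashgrove=42 Juniper=29 → close Ashgrove (overflow 32)
  42÷1 = 42 each, +1 to first 0

Closure order: Greywater, Ironridge, Ashgrove
Last habitat: Juniper with 71 animals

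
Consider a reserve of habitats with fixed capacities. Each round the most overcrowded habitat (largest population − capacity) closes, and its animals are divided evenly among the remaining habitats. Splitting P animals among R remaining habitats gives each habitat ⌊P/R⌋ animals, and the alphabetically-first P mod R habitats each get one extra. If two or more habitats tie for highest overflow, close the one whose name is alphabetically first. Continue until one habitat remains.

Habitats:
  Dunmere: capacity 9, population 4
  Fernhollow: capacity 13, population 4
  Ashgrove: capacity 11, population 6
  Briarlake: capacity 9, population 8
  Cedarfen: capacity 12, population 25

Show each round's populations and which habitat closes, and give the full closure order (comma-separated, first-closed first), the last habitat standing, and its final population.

Round 1: Ashgrove=6 Briarlake=8 Cedarfen=25 Dunmere=4 Fernhollow=4 → close Cedarfen (overflow 13)
  25÷4 = 6 each, +1 to first 1
Round 2: Ashgrove=13 Briarlake=14 Dunmere=10 Fernhollow=10 → close Briarlake (overflow 5)
  14÷3 = 4 each, +1 to first 2
Round 3: Ashgrove=18 Dunmere=15 Fernhollow=14 → close Ashgrove (overflow 7)
  18÷2 = 9 each, +1 to first 0
Round 4: Dunmere=24 Fernhollow=23 → close Dunmere (overflow 15)
  24÷1 = 24 each, +1 to first 0

Closure order: Cedarfen, Briarlake, Ashgrove, Dunmere
Last habitat: Fernhollow with 47 animals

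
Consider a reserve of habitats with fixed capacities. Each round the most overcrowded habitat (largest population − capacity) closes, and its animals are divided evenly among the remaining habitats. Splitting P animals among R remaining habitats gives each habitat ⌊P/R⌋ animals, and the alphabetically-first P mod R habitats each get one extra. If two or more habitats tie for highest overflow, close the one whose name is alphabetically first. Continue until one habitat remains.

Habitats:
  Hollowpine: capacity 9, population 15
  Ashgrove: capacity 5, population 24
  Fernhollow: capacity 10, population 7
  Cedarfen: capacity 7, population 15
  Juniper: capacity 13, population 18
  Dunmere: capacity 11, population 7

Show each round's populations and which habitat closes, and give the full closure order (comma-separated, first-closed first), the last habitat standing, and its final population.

Closure order: Ashgrove, Cedarfen, Hollowpine, Juniper, Dunmere
Last habitat: Fernhollow with 86 animals

Round 1: Ashgrove=24 Cedarfen=15 Dunmere=7 Fernhollow=7 Hollowpine=15 Juniper=18 → close Ashgrove (overflow 19)
  24÷5 = 4 each, +1 to first 4
Round 2: Cedarfen=20 Dunmere=12 Fernhollow=12 Hollowpine=20 Juniper=22 → close Cedarfen (overflow 13)
  20÷4 = 5 each, +1 to first 0
Round 3: Dunmere=17 Fernhollow=17 Hollowpine=25 Juniper=27 → close Hollowpine (overflow 16)
  25÷3 = 8 each, +1 to first 1
Round 4: Dunmere=26 Fernhollow=25 Juniper=35 → close Juniper (overflow 22)
  35÷2 = 17 each, +1 to first 1
Round 5: Dunmere=44 Fernhollow=42 → close Dunmere (overflow 33)
  44÷1 = 44 each, +1 to first 0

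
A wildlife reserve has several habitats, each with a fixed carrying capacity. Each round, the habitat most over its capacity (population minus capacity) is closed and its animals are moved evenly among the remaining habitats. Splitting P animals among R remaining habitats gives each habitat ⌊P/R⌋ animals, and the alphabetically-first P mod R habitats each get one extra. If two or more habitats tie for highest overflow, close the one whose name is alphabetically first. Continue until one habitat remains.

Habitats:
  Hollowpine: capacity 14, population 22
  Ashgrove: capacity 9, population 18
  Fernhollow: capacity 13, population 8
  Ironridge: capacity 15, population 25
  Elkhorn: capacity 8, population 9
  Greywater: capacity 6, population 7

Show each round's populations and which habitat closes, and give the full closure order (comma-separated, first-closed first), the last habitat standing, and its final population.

Closure order: Ironridge, Ashgrove, Hollowpine, Elkhorn, Greywater
Last habitat: Fernhollow with 89 animals

Round 1: Ashgrove=18 Elkhorn=9 Fernhollow=8 Greywater=7 Hollowpine=22 Ironridge=25 → close Ironridge (overflow 10)
  25÷5 = 5 each, +1 to first 0
Round 2: Ashgrove=23 Elkhorn=14 Fernhollow=13 Greywater=12 Hollowpine=27 → close Ashgrove (overflow 14)
  23÷4 = 5 each, +1 to first 3
Round 3: Elkhorn=20 Fernhollow=19 Greywater=18 Hollowpine=32 → close Hollowpine (overflow 18)
  32÷3 = 10 each, +1 to first 2
Round 4: Elkhorn=31 Fernhollow=30 Greywater=28 → close Elkhorn (overflow 23)
  31÷2 = 15 each, +1 to first 1
Round 5: Fernhollow=46 Greywater=43 → close Greywater (overflow 37)
  43÷1 = 43 each, +1 to first 0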